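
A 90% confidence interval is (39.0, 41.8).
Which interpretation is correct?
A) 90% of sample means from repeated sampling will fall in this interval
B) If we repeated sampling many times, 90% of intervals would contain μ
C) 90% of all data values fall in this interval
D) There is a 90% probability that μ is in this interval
B

A) Wrong — coverage applies to intervals containing μ, not to future x̄ values.
B) Correct — this is the frequentist long-run coverage interpretation.
C) Wrong — a CI is about the parameter μ, not individual data values.
D) Wrong — μ is fixed; the randomness lives in the interval, not in μ.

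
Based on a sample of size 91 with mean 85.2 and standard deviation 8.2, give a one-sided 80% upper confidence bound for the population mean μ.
μ ≤ 85.93

Upper bound (one-sided):
t* = 0.846 (one-sided for 80%)
Upper bound = x̄ + t* · s/√n = 85.2 + 0.846 · 8.2/√91 = 85.93

We are 80% confident that μ ≤ 85.93.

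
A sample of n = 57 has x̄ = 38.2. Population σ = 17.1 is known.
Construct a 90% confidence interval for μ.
(34.47, 41.93)

z-interval (σ known):
z* = 1.645 for 90% confidence

Margin of error = z* · σ/√n = 1.645 · 17.1/√57 = 3.73

CI: (38.2 - 3.73, 38.2 + 3.73) = (34.47, 41.93)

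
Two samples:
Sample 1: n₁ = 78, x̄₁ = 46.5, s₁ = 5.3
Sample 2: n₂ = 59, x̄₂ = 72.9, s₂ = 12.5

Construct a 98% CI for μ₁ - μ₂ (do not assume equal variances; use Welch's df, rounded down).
(-30.53, -22.27)

Difference: x̄₁ - x̄₂ = -26.40
SE = √(s₁²/n₁ + s₂²/n₂) = √(5.3²/78 + 12.5²/59) = 1.7345
df = 73.82 → 73 (Welch–Satterthwaite, rounded down)
t* = 2.379

CI: -26.40 ± 2.379 · 1.7345 = -26.40 ± 4.13 = (-30.53, -22.27)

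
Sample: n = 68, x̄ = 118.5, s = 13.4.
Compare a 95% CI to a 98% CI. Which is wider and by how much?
98% CI is wider by 1.25

df = 67
95% CI: t* = 1.996, (115.26, 121.74), width = 2 · t* · s/√n = 6.49
98% CI: t* = 2.383, (114.63, 122.37), width = 2 · t* · s/√n = 7.74

The 98% CI is wider by 7.74 - 6.49 = 1.25.
Higher confidence requires a wider interval.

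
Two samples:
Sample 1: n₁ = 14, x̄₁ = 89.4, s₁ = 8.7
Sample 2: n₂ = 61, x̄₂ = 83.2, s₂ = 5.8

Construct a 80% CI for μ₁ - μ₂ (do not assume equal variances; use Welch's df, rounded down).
(2.93, 9.47)

Difference: x̄₁ - x̄₂ = 6.20
SE = √(s₁²/n₁ + s₂²/n₂) = √(8.7²/14 + 5.8²/61) = 2.4409
df = 15.75 → 15 (Welch–Satterthwaite, rounded down)
t* = 1.341

CI: 6.20 ± 1.341 · 2.4409 = 6.20 ± 3.27 = (2.93, 9.47)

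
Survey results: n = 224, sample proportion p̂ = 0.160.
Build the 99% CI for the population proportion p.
(0.097, 0.223)

Proportion CI:
SE = √(p̂(1-p̂)/n) = √(0.160 · 0.840 / 224) = 0.02449

z* = 2.576
Margin = z* · SE = 2.576 · 0.02449 = 0.0631

CI: 0.160 ± 0.0631 = (0.097, 0.223)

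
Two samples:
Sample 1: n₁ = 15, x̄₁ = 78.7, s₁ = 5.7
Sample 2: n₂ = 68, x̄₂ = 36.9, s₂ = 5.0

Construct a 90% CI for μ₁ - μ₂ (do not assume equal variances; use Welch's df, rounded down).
(39.05, 44.55)

Difference: x̄₁ - x̄₂ = 41.80
SE = √(s₁²/n₁ + s₂²/n₂) = √(5.7²/15 + 5.0²/68) = 1.5917
df = 19.04 → 19 (Welch–Satterthwaite, rounded down)
t* = 1.729

CI: 41.80 ± 1.729 · 1.5917 = 41.80 ± 2.75 = (39.05, 44.55)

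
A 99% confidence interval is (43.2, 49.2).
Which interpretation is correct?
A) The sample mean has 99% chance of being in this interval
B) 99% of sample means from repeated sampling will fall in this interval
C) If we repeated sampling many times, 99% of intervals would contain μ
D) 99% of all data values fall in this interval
C

A) Wrong — x̄ is observed and sits in the interval by construction.
B) Wrong — coverage applies to intervals containing μ, not to future x̄ values.
C) Correct — this is the frequentist long-run coverage interpretation.
D) Wrong — a CI is about the parameter μ, not individual data values.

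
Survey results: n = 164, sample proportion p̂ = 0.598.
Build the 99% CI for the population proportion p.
(0.499, 0.697)

Proportion CI:
SE = √(p̂(1-p̂)/n) = √(0.598 · 0.402 / 164) = 0.03829

z* = 2.576
Margin = z* · SE = 2.576 · 0.03829 = 0.0986

CI: 0.598 ± 0.0986 = (0.499, 0.697)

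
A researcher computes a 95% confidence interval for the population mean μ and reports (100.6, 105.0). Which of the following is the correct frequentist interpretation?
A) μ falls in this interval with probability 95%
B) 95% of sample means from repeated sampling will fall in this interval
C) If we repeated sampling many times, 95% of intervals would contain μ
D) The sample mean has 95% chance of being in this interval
C

A) Wrong — μ is fixed; the randomness lives in the interval, not in μ.
B) Wrong — coverage applies to intervals containing μ, not to future x̄ values.
C) Correct — this is the frequentist long-run coverage interpretation.
D) Wrong — x̄ is observed and sits in the interval by construction.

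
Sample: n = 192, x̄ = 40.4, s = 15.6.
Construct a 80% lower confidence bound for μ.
μ ≥ 39.45

Lower bound (one-sided):
t* = 0.844 (one-sided for 80%)
Lower bound = x̄ - t* · s/√n = 40.4 - 0.844 · 15.6/√192 = 39.45

We are 80% confident that μ ≥ 39.45.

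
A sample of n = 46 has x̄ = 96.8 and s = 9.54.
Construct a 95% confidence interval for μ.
(93.97, 99.63)

t-interval (σ unknown):
df = n - 1 = 45
t* = 2.014 for 95% confidence

Margin of error = t* · s/√n = 2.014 · 9.54/√46 = 2.83

CI: (93.97, 99.63)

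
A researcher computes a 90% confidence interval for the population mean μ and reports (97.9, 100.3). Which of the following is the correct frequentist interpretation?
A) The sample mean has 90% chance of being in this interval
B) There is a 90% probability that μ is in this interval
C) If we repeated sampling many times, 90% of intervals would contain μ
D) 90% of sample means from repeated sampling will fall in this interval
C

A) Wrong — x̄ is observed and sits in the interval by construction.
B) Wrong — μ is fixed; the randomness lives in the interval, not in μ.
C) Correct — this is the frequentist long-run coverage interpretation.
D) Wrong — coverage applies to intervals containing μ, not to future x̄ values.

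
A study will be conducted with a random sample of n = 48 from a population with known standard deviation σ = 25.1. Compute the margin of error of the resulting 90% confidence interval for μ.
Margin of error = 5.96

Margin of error = z* · σ/√n
= 1.645 · 25.1/√48
= 1.645 · 25.1/6.9282
= 5.96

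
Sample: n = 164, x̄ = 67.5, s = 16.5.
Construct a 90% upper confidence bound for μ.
μ ≤ 69.16

Upper bound (one-sided):
t* = 1.287 (one-sided for 90%)
Upper bound = x̄ + t* · s/√n = 67.5 + 1.287 · 16.5/√164 = 69.16

We are 90% confident that μ ≤ 69.16.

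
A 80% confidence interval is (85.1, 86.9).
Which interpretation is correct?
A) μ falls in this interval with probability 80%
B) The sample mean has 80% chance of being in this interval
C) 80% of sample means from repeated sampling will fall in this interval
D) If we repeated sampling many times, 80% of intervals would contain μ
D

A) Wrong — μ is fixed; the randomness lives in the interval, not in μ.
B) Wrong — x̄ is observed and sits in the interval by construction.
C) Wrong — coverage applies to intervals containing μ, not to future x̄ values.
D) Correct — this is the frequentist long-run coverage interpretation.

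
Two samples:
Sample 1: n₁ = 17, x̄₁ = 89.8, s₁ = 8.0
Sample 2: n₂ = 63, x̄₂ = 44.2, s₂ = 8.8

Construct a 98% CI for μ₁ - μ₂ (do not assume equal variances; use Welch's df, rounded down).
(40.07, 51.13)

Difference: x̄₁ - x̄₂ = 45.60
SE = √(s₁²/n₁ + s₂²/n₂) = √(8.0²/17 + 8.8²/63) = 2.2347
df = 27.40 → 27 (Welch–Satterthwaite, rounded down)
t* = 2.473

CI: 45.60 ± 2.473 · 2.2347 = 45.60 ± 5.53 = (40.07, 51.13)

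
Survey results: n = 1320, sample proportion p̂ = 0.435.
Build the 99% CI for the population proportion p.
(0.400, 0.470)

Proportion CI:
SE = √(p̂(1-p̂)/n) = √(0.435 · 0.565 / 1320) = 0.01365

z* = 2.576
Margin = z* · SE = 2.576 · 0.01365 = 0.0352

CI: 0.435 ± 0.0352 = (0.400, 0.470)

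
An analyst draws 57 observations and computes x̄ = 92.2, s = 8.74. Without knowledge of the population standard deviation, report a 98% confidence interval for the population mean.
(89.43, 94.97)

t-interval (σ unknown):
df = n - 1 = 56
t* = 2.395 for 98% confidence

Margin of error = t* · s/√n = 2.395 · 8.74/√57 = 2.77

CI: (89.43, 94.97)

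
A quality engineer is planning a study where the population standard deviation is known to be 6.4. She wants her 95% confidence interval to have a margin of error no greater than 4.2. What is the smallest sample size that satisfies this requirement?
n ≥ 9

For margin E ≤ 4.2:
n ≥ (z* · σ / E)²
n ≥ (1.960 · 6.4 / 4.2)²
n ≥ 8.92

Minimum n = 9 (rounding up)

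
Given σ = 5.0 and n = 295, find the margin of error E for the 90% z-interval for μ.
Margin of error = 0.48

Margin of error = z* · σ/√n
= 1.645 · 5.0/√295
= 1.645 · 5.0/17.1756
= 0.48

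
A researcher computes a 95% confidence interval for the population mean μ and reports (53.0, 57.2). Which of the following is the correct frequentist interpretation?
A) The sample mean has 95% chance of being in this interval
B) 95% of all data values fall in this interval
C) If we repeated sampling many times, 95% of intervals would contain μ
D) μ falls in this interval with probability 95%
C

A) Wrong — x̄ is observed and sits in the interval by construction.
B) Wrong — a CI is about the parameter μ, not individual data values.
C) Correct — this is the frequentist long-run coverage interpretation.
D) Wrong — μ is fixed; the randomness lives in the interval, not in μ.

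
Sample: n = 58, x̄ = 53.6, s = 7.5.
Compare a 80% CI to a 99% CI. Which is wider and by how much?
99% CI is wider by 2.70

df = 57
80% CI: t* = 1.297, (52.32, 54.88), width = 2 · t* · s/√n = 2.55
99% CI: t* = 2.665, (50.98, 56.22), width = 2 · t* · s/√n = 5.25

The 99% CI is wider by 5.25 - 2.55 = 2.70.
Higher confidence requires a wider interval.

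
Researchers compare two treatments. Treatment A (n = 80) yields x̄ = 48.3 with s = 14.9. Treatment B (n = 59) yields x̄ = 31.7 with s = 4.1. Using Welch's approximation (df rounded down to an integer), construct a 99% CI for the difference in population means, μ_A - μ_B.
(12.00, 21.20)

Difference: x̄₁ - x̄₂ = 16.60
SE = √(s₁²/n₁ + s₂²/n₂) = √(14.9²/80 + 4.1²/59) = 1.7493
df = 94.69 → 94 (Welch–Satterthwaite, rounded down)
t* = 2.629

CI: 16.60 ± 2.629 · 1.7493 = 16.60 ± 4.60 = (12.00, 21.20)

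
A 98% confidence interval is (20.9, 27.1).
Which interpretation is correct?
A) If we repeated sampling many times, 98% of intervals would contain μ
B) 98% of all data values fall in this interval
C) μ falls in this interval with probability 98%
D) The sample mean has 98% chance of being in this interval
A

A) Correct — this is the frequentist long-run coverage interpretation.
B) Wrong — a CI is about the parameter μ, not individual data values.
C) Wrong — μ is fixed; the randomness lives in the interval, not in μ.
D) Wrong — x̄ is observed and sits in the interval by construction.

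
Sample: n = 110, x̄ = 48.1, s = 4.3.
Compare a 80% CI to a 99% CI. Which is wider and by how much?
99% CI is wider by 1.09

df = 109
80% CI: t* = 1.289, (47.57, 48.63), width = 2 · t* · s/√n = 1.06
99% CI: t* = 2.622, (47.03, 49.17), width = 2 · t* · s/√n = 2.15

The 99% CI is wider by 2.15 - 1.06 = 1.09.
Higher confidence requires a wider interval.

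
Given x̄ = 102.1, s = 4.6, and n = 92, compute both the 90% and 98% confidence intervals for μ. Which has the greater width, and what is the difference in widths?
98% CI is wider by 0.68

df = 91
90% CI: t* = 1.662, (101.30, 102.90), width = 2 · t* · s/√n = 1.59
98% CI: t* = 2.368, (100.96, 103.24), width = 2 · t* · s/√n = 2.27

The 98% CI is wider by 2.27 - 1.59 = 0.68.
Higher confidence requires a wider interval.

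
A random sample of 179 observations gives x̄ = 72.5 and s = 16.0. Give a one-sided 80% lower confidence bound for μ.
μ ≥ 71.49

Lower bound (one-sided):
t* = 0.844 (one-sided for 80%)
Lower bound = x̄ - t* · s/√n = 72.5 - 0.844 · 16.0/√179 = 71.49

We are 80% confident that μ ≥ 71.49.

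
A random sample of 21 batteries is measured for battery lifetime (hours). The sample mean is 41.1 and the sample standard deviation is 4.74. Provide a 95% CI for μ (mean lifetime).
(38.94, 43.26)

t-interval (σ unknown):
df = n - 1 = 20
t* = 2.086 for 95% confidence

Margin of error = t* · s/√n = 2.086 · 4.74/√21 = 2.16

CI: (38.94, 43.26)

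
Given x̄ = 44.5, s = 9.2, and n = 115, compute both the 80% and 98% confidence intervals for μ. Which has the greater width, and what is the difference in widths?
98% CI is wider by 1.84

df = 114
80% CI: t* = 1.289, (43.39, 45.61), width = 2 · t* · s/√n = 2.21
98% CI: t* = 2.360, (42.48, 46.52), width = 2 · t* · s/√n = 4.05

The 98% CI is wider by 4.05 - 2.21 = 1.84.
Higher confidence requires a wider interval.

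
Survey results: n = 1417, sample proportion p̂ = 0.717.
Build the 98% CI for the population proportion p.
(0.689, 0.745)

Proportion CI:
SE = √(p̂(1-p̂)/n) = √(0.717 · 0.283 / 1417) = 0.01197

z* = 2.326
Margin = z* · SE = 2.326 · 0.01197 = 0.0278

CI: 0.717 ± 0.0278 = (0.689, 0.745)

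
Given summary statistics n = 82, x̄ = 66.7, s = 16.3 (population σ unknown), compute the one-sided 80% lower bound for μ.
μ ≥ 65.18

Lower bound (one-sided):
t* = 0.846 (one-sided for 80%)
Lower bound = x̄ - t* · s/√n = 66.7 - 0.846 · 16.3/√82 = 65.18

We are 80% confident that μ ≥ 65.18.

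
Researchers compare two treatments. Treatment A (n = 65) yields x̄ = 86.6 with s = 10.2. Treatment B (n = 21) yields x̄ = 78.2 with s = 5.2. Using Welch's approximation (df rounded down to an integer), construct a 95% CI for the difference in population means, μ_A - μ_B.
(5.01, 11.79)

Difference: x̄₁ - x̄₂ = 8.40
SE = √(s₁²/n₁ + s₂²/n₂) = √(10.2²/65 + 5.2²/21) = 1.6995
df = 67.86 → 67 (Welch–Satterthwaite, rounded down)
t* = 1.996

CI: 8.40 ± 1.996 · 1.6995 = 8.40 ± 3.39 = (5.01, 11.79)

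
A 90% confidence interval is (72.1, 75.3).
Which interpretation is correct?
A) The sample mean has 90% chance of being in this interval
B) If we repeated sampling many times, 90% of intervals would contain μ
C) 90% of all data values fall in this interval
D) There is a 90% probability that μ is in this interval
B

A) Wrong — x̄ is observed and sits in the interval by construction.
B) Correct — this is the frequentist long-run coverage interpretation.
C) Wrong — a CI is about the parameter μ, not individual data values.
D) Wrong — μ is fixed; the randomness lives in the interval, not in μ.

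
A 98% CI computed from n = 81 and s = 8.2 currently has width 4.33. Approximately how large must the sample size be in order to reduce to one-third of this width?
n ≈ 729

CI width ∝ 1/√n
To reduce width by factor 3, need √n to grow by 3 → need 3² = 9 times as many samples.

Current: n = 81, width = 4.33
New: n = 729, width ≈ 1.42

Width reduced by factor of 4.33/1.42 = 3.05.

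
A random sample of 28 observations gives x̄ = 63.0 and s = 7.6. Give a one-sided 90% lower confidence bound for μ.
μ ≥ 61.11

Lower bound (one-sided):
t* = 1.314 (one-sided for 90%)
Lower bound = x̄ - t* · s/√n = 63.0 - 1.314 · 7.6/√28 = 61.11

We are 90% confident that μ ≥ 61.11.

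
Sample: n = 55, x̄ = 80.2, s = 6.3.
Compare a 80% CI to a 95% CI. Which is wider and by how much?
95% CI is wider by 1.21

df = 54
80% CI: t* = 1.297, (79.10, 81.30), width = 2 · t* · s/√n = 2.20
95% CI: t* = 2.005, (78.50, 81.90), width = 2 · t* · s/√n = 3.41

The 95% CI is wider by 3.41 - 2.20 = 1.21.
Higher confidence requires a wider interval.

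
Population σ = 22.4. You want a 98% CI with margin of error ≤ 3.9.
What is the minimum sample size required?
n ≥ 179

For margin E ≤ 3.9:
n ≥ (z* · σ / E)²
n ≥ (2.326 · 22.4 / 3.9)²
n ≥ 178.48

Minimum n = 179 (rounding up)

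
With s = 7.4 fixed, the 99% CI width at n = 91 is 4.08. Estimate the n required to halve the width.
n ≈ 364

CI width ∝ 1/√n
To reduce width by factor 2, need √n to grow by 2 → need 2² = 4 times as many samples.

Current: n = 91, width = 4.08
New: n = 364, width ≈ 2.01

Width reduced by factor of 4.08/2.01 = 2.03.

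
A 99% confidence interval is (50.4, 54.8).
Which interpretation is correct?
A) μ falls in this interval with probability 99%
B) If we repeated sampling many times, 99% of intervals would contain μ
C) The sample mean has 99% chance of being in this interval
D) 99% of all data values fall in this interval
B

A) Wrong — μ is fixed; the randomness lives in the interval, not in μ.
B) Correct — this is the frequentist long-run coverage interpretation.
C) Wrong — x̄ is observed and sits in the interval by construction.
D) Wrong — a CI is about the parameter μ, not individual data values.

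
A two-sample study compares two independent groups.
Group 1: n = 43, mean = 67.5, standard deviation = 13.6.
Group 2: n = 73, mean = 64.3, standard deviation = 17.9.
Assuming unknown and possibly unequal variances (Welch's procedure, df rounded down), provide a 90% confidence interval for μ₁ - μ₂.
(-1.69, 8.09)

Difference: x̄₁ - x̄₂ = 3.20
SE = √(s₁²/n₁ + s₂²/n₂) = √(13.6²/43 + 17.9²/73) = 2.9480
df = 106.66 → 106 (Welch–Satterthwaite, rounded down)
t* = 1.659

CI: 3.20 ± 1.659 · 2.9480 = 3.20 ± 4.89 = (-1.69, 8.09)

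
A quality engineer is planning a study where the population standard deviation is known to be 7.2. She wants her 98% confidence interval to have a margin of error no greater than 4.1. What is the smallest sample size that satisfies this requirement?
n ≥ 17

For margin E ≤ 4.1:
n ≥ (z* · σ / E)²
n ≥ (2.326 · 7.2 / 4.1)²
n ≥ 16.68

Minimum n = 17 (rounding up)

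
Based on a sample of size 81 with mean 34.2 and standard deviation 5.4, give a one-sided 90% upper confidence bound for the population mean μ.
μ ≤ 34.98

Upper bound (one-sided):
t* = 1.292 (one-sided for 90%)
Upper bound = x̄ + t* · s/√n = 34.2 + 1.292 · 5.4/√81 = 34.98

We are 90% confident that μ ≤ 34.98.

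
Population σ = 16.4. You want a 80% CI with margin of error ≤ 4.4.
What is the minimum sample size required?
n ≥ 23

For margin E ≤ 4.4:
n ≥ (z* · σ / E)²
n ≥ (1.282 · 16.4 / 4.4)²
n ≥ 22.83

Minimum n = 23 (rounding up)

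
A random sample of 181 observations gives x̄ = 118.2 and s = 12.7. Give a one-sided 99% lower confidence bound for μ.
μ ≥ 115.98

Lower bound (one-sided):
t* = 2.347 (one-sided for 99%)
Lower bound = x̄ - t* · s/√n = 118.2 - 2.347 · 12.7/√181 = 115.98

We are 99% confident that μ ≥ 115.98.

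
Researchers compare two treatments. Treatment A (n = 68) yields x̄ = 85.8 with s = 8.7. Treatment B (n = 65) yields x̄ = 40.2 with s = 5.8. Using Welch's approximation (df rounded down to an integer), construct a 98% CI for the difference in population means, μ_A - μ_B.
(42.59, 48.61)

Difference: x̄₁ - x̄₂ = 45.60
SE = √(s₁²/n₁ + s₂²/n₂) = √(8.7²/68 + 5.8²/65) = 1.2770
df = 117.25 → 117 (Welch–Satterthwaite, rounded down)
t* = 2.359

CI: 45.60 ± 2.359 · 1.2770 = 45.60 ± 3.01 = (42.59, 48.61)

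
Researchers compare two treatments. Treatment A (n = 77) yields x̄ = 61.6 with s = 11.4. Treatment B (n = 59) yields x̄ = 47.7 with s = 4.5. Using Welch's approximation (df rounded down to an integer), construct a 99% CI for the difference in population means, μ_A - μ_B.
(10.16, 17.64)

Difference: x̄₁ - x̄₂ = 13.90
SE = √(s₁²/n₁ + s₂²/n₂) = √(11.4²/77 + 4.5²/59) = 1.4251
df = 104.40 → 104 (Welch–Satterthwaite, rounded down)
t* = 2.624

CI: 13.90 ± 2.624 · 1.4251 = 13.90 ± 3.74 = (10.16, 17.64)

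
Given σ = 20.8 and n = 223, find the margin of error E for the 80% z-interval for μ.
Margin of error = 1.79

Margin of error = z* · σ/√n
= 1.282 · 20.8/√223
= 1.282 · 20.8/14.9332
= 1.79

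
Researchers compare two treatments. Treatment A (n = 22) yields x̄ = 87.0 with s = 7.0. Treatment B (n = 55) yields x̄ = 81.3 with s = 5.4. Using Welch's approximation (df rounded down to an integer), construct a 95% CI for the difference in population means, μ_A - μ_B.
(2.31, 9.09)

Difference: x̄₁ - x̄₂ = 5.70
SE = √(s₁²/n₁ + s₂²/n₂) = √(7.0²/22 + 5.4²/55) = 1.6606
df = 31.49 → 31 (Welch–Satterthwaite, rounded down)
t* = 2.040

CI: 5.70 ± 2.040 · 1.6606 = 5.70 ± 3.39 = (2.31, 9.09)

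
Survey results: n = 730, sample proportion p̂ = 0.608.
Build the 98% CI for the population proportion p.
(0.566, 0.650)

Proportion CI:
SE = √(p̂(1-p̂)/n) = √(0.608 · 0.392 / 730) = 0.01807

z* = 2.326
Margin = z* · SE = 2.326 · 0.01807 = 0.0420

CI: 0.608 ± 0.0420 = (0.566, 0.650)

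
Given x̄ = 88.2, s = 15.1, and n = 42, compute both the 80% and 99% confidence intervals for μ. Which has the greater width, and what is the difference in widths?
99% CI is wider by 6.52

df = 41
80% CI: t* = 1.303, (85.16, 91.24), width = 2 · t* · s/√n = 6.07
99% CI: t* = 2.701, (81.91, 94.49), width = 2 · t* · s/√n = 12.59

The 99% CI is wider by 12.59 - 6.07 = 6.52.
Higher confidence requires a wider interval.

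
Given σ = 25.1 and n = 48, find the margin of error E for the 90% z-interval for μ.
Margin of error = 5.96

Margin of error = z* · σ/√n
= 1.645 · 25.1/√48
= 1.645 · 25.1/6.9282
= 5.96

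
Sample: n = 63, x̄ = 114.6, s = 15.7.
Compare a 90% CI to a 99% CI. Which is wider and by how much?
99% CI is wider by 3.90

df = 62
90% CI: t* = 1.670, (111.30, 117.90), width = 2 · t* · s/√n = 6.61
99% CI: t* = 2.657, (109.34, 119.86), width = 2 · t* · s/√n = 10.51

The 99% CI is wider by 10.51 - 6.61 = 3.90.
Higher confidence requires a wider interval.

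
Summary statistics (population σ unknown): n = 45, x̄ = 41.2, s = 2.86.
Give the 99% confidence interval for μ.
(40.05, 42.35)

t-interval (σ unknown):
df = n - 1 = 44
t* = 2.692 for 99% confidence

Margin of error = t* · s/√n = 2.692 · 2.86/√45 = 1.15

CI: (40.05, 42.35)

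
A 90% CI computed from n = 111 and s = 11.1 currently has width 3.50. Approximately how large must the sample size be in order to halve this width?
n ≈ 444

CI width ∝ 1/√n
To reduce width by factor 2, need √n to grow by 2 → need 2² = 4 times as many samples.

Current: n = 111, width = 3.50
New: n = 444, width ≈ 1.74

Width reduced by factor of 3.50/1.74 = 2.01.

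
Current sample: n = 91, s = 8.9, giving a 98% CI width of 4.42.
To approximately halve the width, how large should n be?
n ≈ 364

CI width ∝ 1/√n
To reduce width by factor 2, need √n to grow by 2 → need 2² = 4 times as many samples.

Current: n = 91, width = 4.42
New: n = 364, width ≈ 2.18

Width reduced by factor of 4.42/2.18 = 2.03.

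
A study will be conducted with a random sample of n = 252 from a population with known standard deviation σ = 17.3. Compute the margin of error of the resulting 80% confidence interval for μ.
Margin of error = 1.40

Margin of error = z* · σ/√n
= 1.282 · 17.3/√252
= 1.282 · 17.3/15.8745
= 1.40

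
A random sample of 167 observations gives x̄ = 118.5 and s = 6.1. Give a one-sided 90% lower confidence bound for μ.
μ ≥ 117.89

Lower bound (one-sided):
t* = 1.287 (one-sided for 90%)
Lower bound = x̄ - t* · s/√n = 118.5 - 1.287 · 6.1/√167 = 117.89

We are 90% confident that μ ≥ 117.89.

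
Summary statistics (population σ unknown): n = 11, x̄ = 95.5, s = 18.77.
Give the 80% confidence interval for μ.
(87.74, 103.26)

t-interval (σ unknown):
df = n - 1 = 10
t* = 1.372 for 80% confidence

Margin of error = t* · s/√n = 1.372 · 18.77/√11 = 7.76

CI: (87.74, 103.26)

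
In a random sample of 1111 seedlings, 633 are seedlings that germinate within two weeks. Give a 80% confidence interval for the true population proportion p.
(0.551, 0.589)

Proportion CI:
p̂ = 633/1111 = 0.56976
SE = √(p̂(1-p̂)/n) = √(0.56976 · 0.43024 / 1111) = 0.01485

z* = 1.282
Margin = z* · SE = 1.282 · 0.01485 = 0.0190

CI: 0.56976 ± 0.0190 = (0.551, 0.589)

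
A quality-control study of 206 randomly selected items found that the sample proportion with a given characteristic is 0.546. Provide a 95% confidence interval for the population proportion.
(0.478, 0.614)

Proportion CI:
SE = √(p̂(1-p̂)/n) = √(0.546 · 0.454 / 206) = 0.03469

z* = 1.960
Margin = z* · SE = 1.960 · 0.03469 = 0.0680

CI: 0.546 ± 0.0680 = (0.478, 0.614)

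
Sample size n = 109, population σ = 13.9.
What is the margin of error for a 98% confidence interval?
Margin of error = 3.10

Margin of error = z* · σ/√n
= 2.326 · 13.9/√109
= 2.326 · 13.9/10.4403
= 3.10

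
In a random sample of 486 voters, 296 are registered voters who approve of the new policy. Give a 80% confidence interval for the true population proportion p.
(0.581, 0.637)

Proportion CI:
p̂ = 296/486 = 0.60905
SE = √(p̂(1-p̂)/n) = √(0.60905 · 0.39095 / 486) = 0.02213

z* = 1.282
Margin = z* · SE = 1.282 · 0.02213 = 0.0284

CI: 0.60905 ± 0.0284 = (0.581, 0.637)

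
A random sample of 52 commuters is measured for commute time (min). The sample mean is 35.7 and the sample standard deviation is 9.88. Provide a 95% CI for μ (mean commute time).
(32.95, 38.45)

t-interval (σ unknown):
df = n - 1 = 51
t* = 2.008 for 95% confidence

Margin of error = t* · s/√n = 2.008 · 9.88/√52 = 2.75

CI: (32.95, 38.45)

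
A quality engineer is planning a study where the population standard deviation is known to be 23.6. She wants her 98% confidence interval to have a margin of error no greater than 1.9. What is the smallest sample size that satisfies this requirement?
n ≥ 835

For margin E ≤ 1.9:
n ≥ (z* · σ / E)²
n ≥ (2.326 · 23.6 / 1.9)²
n ≥ 834.71

Minimum n = 835 (rounding up)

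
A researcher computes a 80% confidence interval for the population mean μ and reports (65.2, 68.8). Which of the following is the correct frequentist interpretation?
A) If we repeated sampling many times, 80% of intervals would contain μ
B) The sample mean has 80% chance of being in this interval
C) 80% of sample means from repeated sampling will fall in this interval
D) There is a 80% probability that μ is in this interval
A

A) Correct — this is the frequentist long-run coverage interpretation.
B) Wrong — x̄ is observed and sits in the interval by construction.
C) Wrong — coverage applies to intervals containing μ, not to future x̄ values.
D) Wrong — μ is fixed; the randomness lives in the interval, not in μ.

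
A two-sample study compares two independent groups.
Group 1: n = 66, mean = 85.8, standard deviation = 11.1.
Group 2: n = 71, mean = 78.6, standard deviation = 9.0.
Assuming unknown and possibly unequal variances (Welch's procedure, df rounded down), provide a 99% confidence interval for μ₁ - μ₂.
(2.66, 11.74)

Difference: x̄₁ - x̄₂ = 7.20
SE = √(s₁²/n₁ + s₂²/n₂) = √(11.1²/66 + 9.0²/71) = 1.7343
df = 125.28 → 125 (Welch–Satterthwaite, rounded down)
t* = 2.616

CI: 7.20 ± 2.616 · 1.7343 = 7.20 ± 4.54 = (2.66, 11.74)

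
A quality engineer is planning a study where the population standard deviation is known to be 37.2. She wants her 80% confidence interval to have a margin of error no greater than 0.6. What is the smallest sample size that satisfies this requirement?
n ≥ 6318

For margin E ≤ 0.6:
n ≥ (z* · σ / E)²
n ≥ (1.282 · 37.2 / 0.6)²
n ≥ 6317.71

Minimum n = 6318 (rounding up)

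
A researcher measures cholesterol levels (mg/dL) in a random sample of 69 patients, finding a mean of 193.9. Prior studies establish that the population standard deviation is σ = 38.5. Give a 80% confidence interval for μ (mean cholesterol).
(187.96, 199.84)

z-interval (σ known):
z* = 1.282 for 80% confidence

Margin of error = z* · σ/√n = 1.282 · 38.5/√69 = 5.94

CI: (193.9 - 5.94, 193.9 + 5.94) = (187.96, 199.84)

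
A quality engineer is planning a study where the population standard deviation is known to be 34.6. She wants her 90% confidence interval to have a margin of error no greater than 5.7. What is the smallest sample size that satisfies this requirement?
n ≥ 100

For margin E ≤ 5.7:
n ≥ (z* · σ / E)²
n ≥ (1.645 · 34.6 / 5.7)²
n ≥ 99.71

Minimum n = 100 (rounding up)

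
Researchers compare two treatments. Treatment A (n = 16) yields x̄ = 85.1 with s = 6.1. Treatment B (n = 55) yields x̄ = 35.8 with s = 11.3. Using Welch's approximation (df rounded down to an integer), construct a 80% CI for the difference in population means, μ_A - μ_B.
(46.50, 52.10)

Difference: x̄₁ - x̄₂ = 49.30
SE = √(s₁²/n₁ + s₂²/n₂) = √(6.1²/16 + 11.3²/55) = 2.1558
df = 46.91 → 46 (Welch–Satterthwaite, rounded down)
t* = 1.300

CI: 49.30 ± 1.300 · 2.1558 = 49.30 ± 2.80 = (46.50, 52.10)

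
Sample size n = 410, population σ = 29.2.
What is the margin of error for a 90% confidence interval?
Margin of error = 2.37

Margin of error = z* · σ/√n
= 1.645 · 29.2/√410
= 1.645 · 29.2/20.2485
= 2.37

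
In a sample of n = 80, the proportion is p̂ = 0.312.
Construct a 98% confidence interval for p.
(0.192, 0.432)

Proportion CI:
SE = √(p̂(1-p̂)/n) = √(0.312 · 0.688 / 80) = 0.05180

z* = 2.326
Margin = z* · SE = 2.326 · 0.05180 = 0.1205

CI: 0.312 ± 0.1205 = (0.192, 0.432)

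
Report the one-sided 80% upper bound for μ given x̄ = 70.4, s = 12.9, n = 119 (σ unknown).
μ ≤ 71.40

Upper bound (one-sided):
t* = 0.845 (one-sided for 80%)
Upper bound = x̄ + t* · s/√n = 70.4 + 0.845 · 12.9/√119 = 71.40

We are 80% confident that μ ≤ 71.40.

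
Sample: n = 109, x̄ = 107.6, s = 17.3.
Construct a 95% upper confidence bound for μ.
μ ≤ 110.35

Upper bound (one-sided):
t* = 1.659 (one-sided for 95%)
Upper bound = x̄ + t* · s/√n = 107.6 + 1.659 · 17.3/√109 = 110.35

We are 95% confident that μ ≤ 110.35.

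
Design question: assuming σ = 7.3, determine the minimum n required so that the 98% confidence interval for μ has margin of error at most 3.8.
n ≥ 20

For margin E ≤ 3.8:
n ≥ (z* · σ / E)²
n ≥ (2.326 · 7.3 / 3.8)²
n ≥ 19.97

Minimum n = 20 (rounding up)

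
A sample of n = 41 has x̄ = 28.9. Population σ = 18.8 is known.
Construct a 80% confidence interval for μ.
(25.14, 32.66)

z-interval (σ known):
z* = 1.282 for 80% confidence

Margin of error = z* · σ/√n = 1.282 · 18.8/√41 = 3.76

CI: (28.9 - 3.76, 28.9 + 3.76) = (25.14, 32.66)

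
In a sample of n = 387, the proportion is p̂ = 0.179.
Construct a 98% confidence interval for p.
(0.134, 0.224)

Proportion CI:
SE = √(p̂(1-p̂)/n) = √(0.179 · 0.821 / 387) = 0.01949

z* = 2.326
Margin = z* · SE = 2.326 · 0.01949 = 0.0453

CI: 0.179 ± 0.0453 = (0.134, 0.224)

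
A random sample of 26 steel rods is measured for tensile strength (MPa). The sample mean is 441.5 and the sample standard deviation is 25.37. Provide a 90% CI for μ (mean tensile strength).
(433.00, 450.00)

t-interval (σ unknown):
df = n - 1 = 25
t* = 1.708 for 90% confidence

Margin of error = t* · s/√n = 1.708 · 25.37/√26 = 8.50

CI: (433.00, 450.00)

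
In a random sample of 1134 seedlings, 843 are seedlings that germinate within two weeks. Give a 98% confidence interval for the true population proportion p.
(0.713, 0.774)

Proportion CI:
p̂ = 843/1134 = 0.74339
SE = √(p̂(1-p̂)/n) = √(0.74339 · 0.25661 / 1134) = 0.01297

z* = 2.326
Margin = z* · SE = 2.326 · 0.01297 = 0.0302

CI: 0.74339 ± 0.0302 = (0.713, 0.774)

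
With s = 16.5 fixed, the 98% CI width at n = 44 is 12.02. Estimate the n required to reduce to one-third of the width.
n ≈ 396

CI width ∝ 1/√n
To reduce width by factor 3, need √n to grow by 3 → need 3² = 9 times as many samples.

Current: n = 44, width = 12.02
New: n = 396, width ≈ 3.87

Width reduced by factor of 12.02/3.87 = 3.11.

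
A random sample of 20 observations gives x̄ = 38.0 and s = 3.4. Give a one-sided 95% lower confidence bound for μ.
μ ≥ 36.69

Lower bound (one-sided):
t* = 1.729 (one-sided for 95%)
Lower bound = x̄ - t* · s/√n = 38.0 - 1.729 · 3.4/√20 = 36.69

We are 95% confident that μ ≥ 36.69.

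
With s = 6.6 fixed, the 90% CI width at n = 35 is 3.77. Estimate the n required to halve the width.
n ≈ 140

CI width ∝ 1/√n
To reduce width by factor 2, need √n to grow by 2 → need 2² = 4 times as many samples.

Current: n = 35, width = 3.77
New: n = 140, width ≈ 1.85

Width reduced by factor of 3.77/1.85 = 2.04.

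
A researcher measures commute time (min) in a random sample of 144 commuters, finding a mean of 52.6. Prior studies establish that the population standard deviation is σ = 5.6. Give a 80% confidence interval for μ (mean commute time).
(52.00, 53.20)

z-interval (σ known):
z* = 1.282 for 80% confidence

Margin of error = z* · σ/√n = 1.282 · 5.6/√144 = 0.60

CI: (52.6 - 0.60, 52.6 + 0.60) = (52.00, 53.20)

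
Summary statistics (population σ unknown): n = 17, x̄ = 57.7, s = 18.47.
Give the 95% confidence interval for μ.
(48.20, 67.20)

t-interval (σ unknown):
df = n - 1 = 16
t* = 2.120 for 95% confidence

Margin of error = t* · s/√n = 2.120 · 18.47/√17 = 9.50

CI: (48.20, 67.20)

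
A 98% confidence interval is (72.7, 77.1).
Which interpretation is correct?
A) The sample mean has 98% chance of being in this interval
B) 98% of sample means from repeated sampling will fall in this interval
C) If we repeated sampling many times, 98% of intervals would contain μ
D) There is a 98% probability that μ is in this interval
C

A) Wrong — x̄ is observed and sits in the interval by construction.
B) Wrong — coverage applies to intervals containing μ, not to future x̄ values.
C) Correct — this is the frequentist long-run coverage interpretation.
D) Wrong — μ is fixed; the randomness lives in the interval, not in μ.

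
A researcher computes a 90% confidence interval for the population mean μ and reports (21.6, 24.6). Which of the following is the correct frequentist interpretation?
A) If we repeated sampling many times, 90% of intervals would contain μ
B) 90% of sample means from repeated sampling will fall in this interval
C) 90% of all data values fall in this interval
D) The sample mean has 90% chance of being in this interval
A

A) Correct — this is the frequentist long-run coverage interpretation.
B) Wrong — coverage applies to intervals containing μ, not to future x̄ values.
C) Wrong — a CI is about the parameter μ, not individual data values.
D) Wrong — x̄ is observed and sits in the interval by construction.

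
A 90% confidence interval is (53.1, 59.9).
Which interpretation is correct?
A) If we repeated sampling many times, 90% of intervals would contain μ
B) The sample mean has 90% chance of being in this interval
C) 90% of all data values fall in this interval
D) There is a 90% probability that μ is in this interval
A

A) Correct — this is the frequentist long-run coverage interpretation.
B) Wrong — x̄ is observed and sits in the interval by construction.
C) Wrong — a CI is about the parameter μ, not individual data values.
D) Wrong — μ is fixed; the randomness lives in the interval, not in μ.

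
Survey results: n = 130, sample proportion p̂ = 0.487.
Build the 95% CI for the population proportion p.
(0.401, 0.573)

Proportion CI:
SE = √(p̂(1-p̂)/n) = √(0.487 · 0.513 / 130) = 0.04384

z* = 1.960
Margin = z* · SE = 1.960 · 0.04384 = 0.0859

CI: 0.487 ± 0.0859 = (0.401, 0.573)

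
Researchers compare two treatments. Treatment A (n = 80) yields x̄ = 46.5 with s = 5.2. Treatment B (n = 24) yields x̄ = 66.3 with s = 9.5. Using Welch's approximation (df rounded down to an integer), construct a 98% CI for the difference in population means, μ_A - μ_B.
(-24.81, -14.79)

Difference: x̄₁ - x̄₂ = -19.80
SE = √(s₁²/n₁ + s₂²/n₂) = √(5.2²/80 + 9.5²/24) = 2.0245
df = 27.26 → 27 (Welch–Satterthwaite, rounded down)
t* = 2.473

CI: -19.80 ± 2.473 · 2.0245 = -19.80 ± 5.01 = (-24.81, -14.79)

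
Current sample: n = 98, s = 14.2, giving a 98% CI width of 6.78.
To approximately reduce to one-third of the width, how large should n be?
n ≈ 882

CI width ∝ 1/√n
To reduce width by factor 3, need √n to grow by 3 → need 3² = 9 times as many samples.

Current: n = 98, width = 6.78
New: n = 882, width ≈ 2.23

Width reduced by factor of 6.78/2.23 = 3.04.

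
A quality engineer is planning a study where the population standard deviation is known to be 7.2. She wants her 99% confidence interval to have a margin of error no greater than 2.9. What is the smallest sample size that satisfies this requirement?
n ≥ 41

For margin E ≤ 2.9:
n ≥ (z* · σ / E)²
n ≥ (2.576 · 7.2 / 2.9)²
n ≥ 40.90

Minimum n = 41 (rounding up)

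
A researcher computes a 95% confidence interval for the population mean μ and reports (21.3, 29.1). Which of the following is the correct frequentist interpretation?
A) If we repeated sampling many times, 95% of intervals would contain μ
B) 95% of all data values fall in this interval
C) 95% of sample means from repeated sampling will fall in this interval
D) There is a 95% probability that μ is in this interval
A

A) Correct — this is the frequentist long-run coverage interpretation.
B) Wrong — a CI is about the parameter μ, not individual data values.
C) Wrong — coverage applies to intervals containing μ, not to future x̄ values.
D) Wrong — μ is fixed; the randomness lives in the interval, not in μ.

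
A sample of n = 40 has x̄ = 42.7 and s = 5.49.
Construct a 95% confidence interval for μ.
(40.94, 44.46)

t-interval (σ unknown):
df = n - 1 = 39
t* = 2.023 for 95% confidence

Margin of error = t* · s/√n = 2.023 · 5.49/√40 = 1.76

CI: (40.94, 44.46)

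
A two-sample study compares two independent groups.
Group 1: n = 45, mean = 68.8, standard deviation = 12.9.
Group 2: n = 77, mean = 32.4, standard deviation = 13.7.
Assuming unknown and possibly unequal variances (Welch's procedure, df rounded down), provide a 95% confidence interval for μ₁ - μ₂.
(31.48, 41.32)

Difference: x̄₁ - x̄₂ = 36.40
SE = √(s₁²/n₁ + s₂²/n₂) = √(12.9²/45 + 13.7²/77) = 2.4770
df = 96.78 → 96 (Welch–Satterthwaite, rounded down)
t* = 1.985

CI: 36.40 ± 1.985 · 2.4770 = 36.40 ± 4.92 = (31.48, 41.32)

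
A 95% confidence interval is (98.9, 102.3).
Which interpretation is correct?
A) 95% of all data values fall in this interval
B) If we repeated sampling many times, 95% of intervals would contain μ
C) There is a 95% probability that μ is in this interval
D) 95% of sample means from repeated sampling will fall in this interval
B

A) Wrong — a CI is about the parameter μ, not individual data values.
B) Correct — this is the frequentist long-run coverage interpretation.
C) Wrong — μ is fixed; the randomness lives in the interval, not in μ.
D) Wrong — coverage applies to intervals containing μ, not to future x̄ values.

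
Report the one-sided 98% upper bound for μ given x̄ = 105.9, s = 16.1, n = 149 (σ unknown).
μ ≤ 108.63

Upper bound (one-sided):
t* = 2.072 (one-sided for 98%)
Upper bound = x̄ + t* · s/√n = 105.9 + 2.072 · 16.1/√149 = 108.63

We are 98% confident that μ ≤ 108.63.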